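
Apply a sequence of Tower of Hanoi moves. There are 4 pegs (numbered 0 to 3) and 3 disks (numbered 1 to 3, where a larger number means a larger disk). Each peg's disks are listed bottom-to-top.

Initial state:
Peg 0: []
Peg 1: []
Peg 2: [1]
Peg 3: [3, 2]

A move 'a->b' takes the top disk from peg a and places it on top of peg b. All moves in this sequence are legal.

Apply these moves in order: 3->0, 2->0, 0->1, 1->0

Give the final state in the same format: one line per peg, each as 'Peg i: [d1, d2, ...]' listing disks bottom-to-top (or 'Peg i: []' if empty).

Answer: Peg 0: [2, 1]
Peg 1: []
Peg 2: []
Peg 3: [3]

Derivation:
After move 1 (3->0):
Peg 0: [2]
Peg 1: []
Peg 2: [1]
Peg 3: [3]

After move 2 (2->0):
Peg 0: [2, 1]
Peg 1: []
Peg 2: []
Peg 3: [3]

After move 3 (0->1):
Peg 0: [2]
Peg 1: [1]
Peg 2: []
Peg 3: [3]

After move 4 (1->0):
Peg 0: [2, 1]
Peg 1: []
Peg 2: []
Peg 3: [3]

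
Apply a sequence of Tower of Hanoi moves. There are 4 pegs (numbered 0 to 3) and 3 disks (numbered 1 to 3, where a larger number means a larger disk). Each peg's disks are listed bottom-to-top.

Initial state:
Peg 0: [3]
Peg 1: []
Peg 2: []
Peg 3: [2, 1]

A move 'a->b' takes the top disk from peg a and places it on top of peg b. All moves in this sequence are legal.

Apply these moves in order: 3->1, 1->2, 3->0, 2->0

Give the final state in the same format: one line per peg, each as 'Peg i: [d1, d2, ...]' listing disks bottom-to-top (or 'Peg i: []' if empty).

Answer: Peg 0: [3, 2, 1]
Peg 1: []
Peg 2: []
Peg 3: []

Derivation:
After move 1 (3->1):
Peg 0: [3]
Peg 1: [1]
Peg 2: []
Peg 3: [2]

After move 2 (1->2):
Peg 0: [3]
Peg 1: []
Peg 2: [1]
Peg 3: [2]

After move 3 (3->0):
Peg 0: [3, 2]
Peg 1: []
Peg 2: [1]
Peg 3: []

After move 4 (2->0):
Peg 0: [3, 2, 1]
Peg 1: []
Peg 2: []
Peg 3: []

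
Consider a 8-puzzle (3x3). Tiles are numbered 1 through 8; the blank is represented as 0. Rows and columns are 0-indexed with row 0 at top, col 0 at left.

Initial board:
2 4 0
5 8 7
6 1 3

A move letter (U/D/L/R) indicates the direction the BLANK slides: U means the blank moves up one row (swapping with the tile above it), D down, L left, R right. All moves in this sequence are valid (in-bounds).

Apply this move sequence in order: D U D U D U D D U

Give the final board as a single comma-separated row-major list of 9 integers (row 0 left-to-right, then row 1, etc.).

After move 1 (D):
2 4 7
5 8 0
6 1 3

After move 2 (U):
2 4 0
5 8 7
6 1 3

After move 3 (D):
2 4 7
5 8 0
6 1 3

After move 4 (U):
2 4 0
5 8 7
6 1 3

After move 5 (D):
2 4 7
5 8 0
6 1 3

After move 6 (U):
2 4 0
5 8 7
6 1 3

After move 7 (D):
2 4 7
5 8 0
6 1 3

After move 8 (D):
2 4 7
5 8 3
6 1 0

After move 9 (U):
2 4 7
5 8 0
6 1 3

Answer: 2, 4, 7, 5, 8, 0, 6, 1, 3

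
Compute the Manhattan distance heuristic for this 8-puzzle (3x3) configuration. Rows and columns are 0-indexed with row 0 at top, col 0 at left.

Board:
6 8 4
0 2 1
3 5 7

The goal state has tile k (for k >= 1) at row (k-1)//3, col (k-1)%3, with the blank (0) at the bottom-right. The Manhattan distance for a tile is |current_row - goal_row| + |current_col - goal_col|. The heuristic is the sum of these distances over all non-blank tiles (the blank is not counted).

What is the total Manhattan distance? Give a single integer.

Tile 6: at (0,0), goal (1,2), distance |0-1|+|0-2| = 3
Tile 8: at (0,1), goal (2,1), distance |0-2|+|1-1| = 2
Tile 4: at (0,2), goal (1,0), distance |0-1|+|2-0| = 3
Tile 2: at (1,1), goal (0,1), distance |1-0|+|1-1| = 1
Tile 1: at (1,2), goal (0,0), distance |1-0|+|2-0| = 3
Tile 3: at (2,0), goal (0,2), distance |2-0|+|0-2| = 4
Tile 5: at (2,1), goal (1,1), distance |2-1|+|1-1| = 1
Tile 7: at (2,2), goal (2,0), distance |2-2|+|2-0| = 2
Sum: 3 + 2 + 3 + 1 + 3 + 4 + 1 + 2 = 19

Answer: 19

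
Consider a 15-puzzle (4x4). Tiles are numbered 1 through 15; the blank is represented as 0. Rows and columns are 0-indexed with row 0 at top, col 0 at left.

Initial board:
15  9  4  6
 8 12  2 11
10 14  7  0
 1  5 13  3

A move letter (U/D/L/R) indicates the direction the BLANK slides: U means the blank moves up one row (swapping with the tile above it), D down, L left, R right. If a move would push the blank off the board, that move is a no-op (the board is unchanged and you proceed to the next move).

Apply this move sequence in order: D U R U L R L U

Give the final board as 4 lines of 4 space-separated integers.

After move 1 (D):
15  9  4  6
 8 12  2 11
10 14  7  3
 1  5 13  0

After move 2 (U):
15  9  4  6
 8 12  2 11
10 14  7  0
 1  5 13  3

After move 3 (R):
15  9  4  6
 8 12  2 11
10 14  7  0
 1  5 13  3

After move 4 (U):
15  9  4  6
 8 12  2  0
10 14  7 11
 1  5 13  3

After move 5 (L):
15  9  4  6
 8 12  0  2
10 14  7 11
 1  5 13  3

After move 6 (R):
15  9  4  6
 8 12  2  0
10 14  7 11
 1  5 13  3

After move 7 (L):
15  9  4  6
 8 12  0  2
10 14  7 11
 1  5 13  3

After move 8 (U):
15  9  0  6
 8 12  4  2
10 14  7 11
 1  5 13  3

Answer: 15  9  0  6
 8 12  4  2
10 14  7 11
 1  5 13  3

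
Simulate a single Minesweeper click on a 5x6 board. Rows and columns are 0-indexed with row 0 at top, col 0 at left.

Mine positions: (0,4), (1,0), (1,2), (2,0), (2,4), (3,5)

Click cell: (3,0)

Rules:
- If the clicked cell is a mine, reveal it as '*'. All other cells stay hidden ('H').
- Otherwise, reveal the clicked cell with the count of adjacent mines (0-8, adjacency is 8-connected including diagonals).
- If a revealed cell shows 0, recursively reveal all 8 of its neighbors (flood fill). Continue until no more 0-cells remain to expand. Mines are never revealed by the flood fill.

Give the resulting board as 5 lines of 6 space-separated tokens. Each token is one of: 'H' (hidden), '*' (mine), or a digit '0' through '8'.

H H H H H H
H H H H H H
H H H H H H
1 H H H H H
H H H H H H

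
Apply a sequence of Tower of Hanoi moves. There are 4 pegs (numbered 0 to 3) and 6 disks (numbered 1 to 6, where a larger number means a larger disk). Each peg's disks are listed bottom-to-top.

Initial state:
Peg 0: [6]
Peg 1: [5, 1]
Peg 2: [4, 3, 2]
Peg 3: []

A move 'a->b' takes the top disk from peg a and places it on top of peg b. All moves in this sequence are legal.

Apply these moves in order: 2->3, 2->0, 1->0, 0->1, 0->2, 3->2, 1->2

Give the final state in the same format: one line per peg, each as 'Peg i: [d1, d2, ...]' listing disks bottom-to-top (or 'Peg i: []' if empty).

After move 1 (2->3):
Peg 0: [6]
Peg 1: [5, 1]
Peg 2: [4, 3]
Peg 3: [2]

After move 2 (2->0):
Peg 0: [6, 3]
Peg 1: [5, 1]
Peg 2: [4]
Peg 3: [2]

After move 3 (1->0):
Peg 0: [6, 3, 1]
Peg 1: [5]
Peg 2: [4]
Peg 3: [2]

After move 4 (0->1):
Peg 0: [6, 3]
Peg 1: [5, 1]
Peg 2: [4]
Peg 3: [2]

After move 5 (0->2):
Peg 0: [6]
Peg 1: [5, 1]
Peg 2: [4, 3]
Peg 3: [2]

After move 6 (3->2):
Peg 0: [6]
Peg 1: [5, 1]
Peg 2: [4, 3, 2]
Peg 3: []

After move 7 (1->2):
Peg 0: [6]
Peg 1: [5]
Peg 2: [4, 3, 2, 1]
Peg 3: []

Answer: Peg 0: [6]
Peg 1: [5]
Peg 2: [4, 3, 2, 1]
Peg 3: []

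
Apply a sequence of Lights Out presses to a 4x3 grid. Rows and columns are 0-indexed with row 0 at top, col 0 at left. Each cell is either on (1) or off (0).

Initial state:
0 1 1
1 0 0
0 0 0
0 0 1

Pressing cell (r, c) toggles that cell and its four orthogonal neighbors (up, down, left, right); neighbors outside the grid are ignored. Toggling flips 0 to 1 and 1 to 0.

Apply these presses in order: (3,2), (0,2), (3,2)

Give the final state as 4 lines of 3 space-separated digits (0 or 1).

After press 1 at (3,2):
0 1 1
1 0 0
0 0 1
0 1 0

After press 2 at (0,2):
0 0 0
1 0 1
0 0 1
0 1 0

After press 3 at (3,2):
0 0 0
1 0 1
0 0 0
0 0 1

Answer: 0 0 0
1 0 1
0 0 0
0 0 1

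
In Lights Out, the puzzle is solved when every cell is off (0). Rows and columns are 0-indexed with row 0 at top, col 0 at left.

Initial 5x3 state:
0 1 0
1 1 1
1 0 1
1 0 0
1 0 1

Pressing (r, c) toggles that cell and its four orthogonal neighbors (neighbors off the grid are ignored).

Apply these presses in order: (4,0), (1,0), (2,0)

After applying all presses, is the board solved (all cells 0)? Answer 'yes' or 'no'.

After press 1 at (4,0):
0 1 0
1 1 1
1 0 1
0 0 0
0 1 1

After press 2 at (1,0):
1 1 0
0 0 1
0 0 1
0 0 0
0 1 1

After press 3 at (2,0):
1 1 0
1 0 1
1 1 1
1 0 0
0 1 1

Lights still on: 10

Answer: no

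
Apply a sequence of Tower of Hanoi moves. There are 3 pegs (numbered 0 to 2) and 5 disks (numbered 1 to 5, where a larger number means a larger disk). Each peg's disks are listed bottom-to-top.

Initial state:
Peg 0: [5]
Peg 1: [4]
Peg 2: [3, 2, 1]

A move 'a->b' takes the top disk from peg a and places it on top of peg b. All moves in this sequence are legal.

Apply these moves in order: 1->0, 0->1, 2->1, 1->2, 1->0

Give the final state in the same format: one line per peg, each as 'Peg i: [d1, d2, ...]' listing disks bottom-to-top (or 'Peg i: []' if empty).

Answer: Peg 0: [5, 4]
Peg 1: []
Peg 2: [3, 2, 1]

Derivation:
After move 1 (1->0):
Peg 0: [5, 4]
Peg 1: []
Peg 2: [3, 2, 1]

After move 2 (0->1):
Peg 0: [5]
Peg 1: [4]
Peg 2: [3, 2, 1]

After move 3 (2->1):
Peg 0: [5]
Peg 1: [4, 1]
Peg 2: [3, 2]

After move 4 (1->2):
Peg 0: [5]
Peg 1: [4]
Peg 2: [3, 2, 1]

After move 5 (1->0):
Peg 0: [5, 4]
Peg 1: []
Peg 2: [3, 2, 1]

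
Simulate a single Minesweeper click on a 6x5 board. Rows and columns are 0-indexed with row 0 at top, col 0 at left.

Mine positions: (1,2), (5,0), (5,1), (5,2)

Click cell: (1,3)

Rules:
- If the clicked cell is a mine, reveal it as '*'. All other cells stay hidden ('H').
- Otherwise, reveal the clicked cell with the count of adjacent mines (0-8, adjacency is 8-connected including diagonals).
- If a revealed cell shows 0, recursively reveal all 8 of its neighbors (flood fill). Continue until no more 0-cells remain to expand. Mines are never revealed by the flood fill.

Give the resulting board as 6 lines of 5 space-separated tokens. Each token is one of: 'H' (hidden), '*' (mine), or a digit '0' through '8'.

H H H H H
H H H 1 H
H H H H H
H H H H H
H H H H H
H H H H H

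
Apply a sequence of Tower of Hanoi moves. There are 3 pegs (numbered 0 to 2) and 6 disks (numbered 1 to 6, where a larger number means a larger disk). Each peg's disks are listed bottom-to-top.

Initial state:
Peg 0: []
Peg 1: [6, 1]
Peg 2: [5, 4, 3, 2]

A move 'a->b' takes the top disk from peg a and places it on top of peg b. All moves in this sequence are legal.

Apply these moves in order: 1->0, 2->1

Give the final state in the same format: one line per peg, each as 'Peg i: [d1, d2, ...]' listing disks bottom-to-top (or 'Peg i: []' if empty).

After move 1 (1->0):
Peg 0: [1]
Peg 1: [6]
Peg 2: [5, 4, 3, 2]

After move 2 (2->1):
Peg 0: [1]
Peg 1: [6, 2]
Peg 2: [5, 4, 3]

Answer: Peg 0: [1]
Peg 1: [6, 2]
Peg 2: [5, 4, 3]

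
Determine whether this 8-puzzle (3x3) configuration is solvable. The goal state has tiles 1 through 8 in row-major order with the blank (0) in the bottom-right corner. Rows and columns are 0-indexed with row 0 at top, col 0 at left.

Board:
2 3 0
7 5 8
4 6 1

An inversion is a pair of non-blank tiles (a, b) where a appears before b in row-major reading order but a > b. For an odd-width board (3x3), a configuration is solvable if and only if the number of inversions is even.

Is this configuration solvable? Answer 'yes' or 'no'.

Answer: no

Derivation:
Inversions (pairs i<j in row-major order where tile[i] > tile[j] > 0): 13
13 is odd, so the puzzle is not solvable.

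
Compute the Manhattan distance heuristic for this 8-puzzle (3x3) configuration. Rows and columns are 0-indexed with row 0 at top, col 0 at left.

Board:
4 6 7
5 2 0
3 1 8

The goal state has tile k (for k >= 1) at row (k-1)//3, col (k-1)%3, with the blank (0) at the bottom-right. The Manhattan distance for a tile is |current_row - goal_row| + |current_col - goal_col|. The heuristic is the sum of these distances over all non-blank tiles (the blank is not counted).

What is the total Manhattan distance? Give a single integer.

Answer: 17

Derivation:
Tile 4: at (0,0), goal (1,0), distance |0-1|+|0-0| = 1
Tile 6: at (0,1), goal (1,2), distance |0-1|+|1-2| = 2
Tile 7: at (0,2), goal (2,0), distance |0-2|+|2-0| = 4
Tile 5: at (1,0), goal (1,1), distance |1-1|+|0-1| = 1
Tile 2: at (1,1), goal (0,1), distance |1-0|+|1-1| = 1
Tile 3: at (2,0), goal (0,2), distance |2-0|+|0-2| = 4
Tile 1: at (2,1), goal (0,0), distance |2-0|+|1-0| = 3
Tile 8: at (2,2), goal (2,1), distance |2-2|+|2-1| = 1
Sum: 1 + 2 + 4 + 1 + 1 + 4 + 3 + 1 = 17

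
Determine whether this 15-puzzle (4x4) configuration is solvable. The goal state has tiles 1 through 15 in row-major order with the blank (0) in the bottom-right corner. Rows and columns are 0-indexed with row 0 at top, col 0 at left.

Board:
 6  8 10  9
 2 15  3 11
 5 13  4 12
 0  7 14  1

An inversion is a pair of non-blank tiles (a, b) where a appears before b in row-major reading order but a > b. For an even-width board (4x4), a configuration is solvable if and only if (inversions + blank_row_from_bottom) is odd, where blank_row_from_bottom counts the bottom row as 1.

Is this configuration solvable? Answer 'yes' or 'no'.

Inversions: 50
Blank is in row 3 (0-indexed from top), which is row 1 counting from the bottom (bottom = 1).
50 + 1 = 51, which is odd, so the puzzle is solvable.

Answer: yes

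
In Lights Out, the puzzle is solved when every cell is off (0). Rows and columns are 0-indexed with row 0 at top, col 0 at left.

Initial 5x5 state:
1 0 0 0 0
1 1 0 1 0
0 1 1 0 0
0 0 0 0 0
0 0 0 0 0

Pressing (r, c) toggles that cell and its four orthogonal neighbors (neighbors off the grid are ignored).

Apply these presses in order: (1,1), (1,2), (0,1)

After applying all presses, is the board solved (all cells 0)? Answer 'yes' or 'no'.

Answer: yes

Derivation:
After press 1 at (1,1):
1 1 0 0 0
0 0 1 1 0
0 0 1 0 0
0 0 0 0 0
0 0 0 0 0

After press 2 at (1,2):
1 1 1 0 0
0 1 0 0 0
0 0 0 0 0
0 0 0 0 0
0 0 0 0 0

After press 3 at (0,1):
0 0 0 0 0
0 0 0 0 0
0 0 0 0 0
0 0 0 0 0
0 0 0 0 0

Lights still on: 0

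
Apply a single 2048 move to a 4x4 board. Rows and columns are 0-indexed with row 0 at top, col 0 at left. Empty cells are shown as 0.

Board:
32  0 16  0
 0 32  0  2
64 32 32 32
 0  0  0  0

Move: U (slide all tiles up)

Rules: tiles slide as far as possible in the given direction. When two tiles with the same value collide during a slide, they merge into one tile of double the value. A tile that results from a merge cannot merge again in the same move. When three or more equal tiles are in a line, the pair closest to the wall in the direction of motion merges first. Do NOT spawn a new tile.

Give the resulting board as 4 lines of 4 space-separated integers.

Answer: 32 64 16  2
64  0 32 32
 0  0  0  0
 0  0  0  0

Derivation:
Slide up:
col 0: [32, 0, 64, 0] -> [32, 64, 0, 0]
col 1: [0, 32, 32, 0] -> [64, 0, 0, 0]
col 2: [16, 0, 32, 0] -> [16, 32, 0, 0]
col 3: [0, 2, 32, 0] -> [2, 32, 0, 0]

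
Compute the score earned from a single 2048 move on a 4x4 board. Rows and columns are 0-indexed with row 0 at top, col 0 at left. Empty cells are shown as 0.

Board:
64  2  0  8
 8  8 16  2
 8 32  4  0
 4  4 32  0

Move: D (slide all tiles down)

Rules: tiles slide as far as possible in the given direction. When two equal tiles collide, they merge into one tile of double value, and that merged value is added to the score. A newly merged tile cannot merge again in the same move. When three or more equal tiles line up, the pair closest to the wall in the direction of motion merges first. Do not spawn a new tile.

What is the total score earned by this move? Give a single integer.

Answer: 16

Derivation:
Slide down:
col 0: [64, 8, 8, 4] -> [0, 64, 16, 4]  score +16 (running 16)
col 1: [2, 8, 32, 4] -> [2, 8, 32, 4]  score +0 (running 16)
col 2: [0, 16, 4, 32] -> [0, 16, 4, 32]  score +0 (running 16)
col 3: [8, 2, 0, 0] -> [0, 0, 8, 2]  score +0 (running 16)
Board after move:
 0  2  0  0
64  8 16  0
16 32  4  8
 4  4 32  2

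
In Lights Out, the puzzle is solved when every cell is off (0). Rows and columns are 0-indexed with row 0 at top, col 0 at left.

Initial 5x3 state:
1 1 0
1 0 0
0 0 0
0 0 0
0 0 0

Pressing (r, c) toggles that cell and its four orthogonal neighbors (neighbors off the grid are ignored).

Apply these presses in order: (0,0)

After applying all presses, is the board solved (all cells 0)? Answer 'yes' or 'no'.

Answer: yes

Derivation:
After press 1 at (0,0):
0 0 0
0 0 0
0 0 0
0 0 0
0 0 0

Lights still on: 0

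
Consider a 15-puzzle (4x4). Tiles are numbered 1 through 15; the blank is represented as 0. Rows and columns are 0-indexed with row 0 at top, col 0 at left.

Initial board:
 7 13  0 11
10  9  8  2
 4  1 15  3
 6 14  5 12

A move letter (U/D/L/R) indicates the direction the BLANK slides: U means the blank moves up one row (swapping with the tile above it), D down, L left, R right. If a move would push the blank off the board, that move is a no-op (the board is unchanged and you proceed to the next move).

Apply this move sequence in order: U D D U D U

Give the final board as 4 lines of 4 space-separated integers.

Answer:  7 13  8 11
10  9  0  2
 4  1 15  3
 6 14  5 12

Derivation:
After move 1 (U):
 7 13  0 11
10  9  8  2
 4  1 15  3
 6 14  5 12

After move 2 (D):
 7 13  8 11
10  9  0  2
 4  1 15  3
 6 14  5 12

After move 3 (D):
 7 13  8 11
10  9 15  2
 4  1  0  3
 6 14  5 12

After move 4 (U):
 7 13  8 11
10  9  0  2
 4  1 15  3
 6 14  5 12

After move 5 (D):
 7 13  8 11
10  9 15  2
 4  1  0  3
 6 14  5 12

After move 6 (U):
 7 13  8 11
10  9  0  2
 4  1 15  3
 6 14  5 12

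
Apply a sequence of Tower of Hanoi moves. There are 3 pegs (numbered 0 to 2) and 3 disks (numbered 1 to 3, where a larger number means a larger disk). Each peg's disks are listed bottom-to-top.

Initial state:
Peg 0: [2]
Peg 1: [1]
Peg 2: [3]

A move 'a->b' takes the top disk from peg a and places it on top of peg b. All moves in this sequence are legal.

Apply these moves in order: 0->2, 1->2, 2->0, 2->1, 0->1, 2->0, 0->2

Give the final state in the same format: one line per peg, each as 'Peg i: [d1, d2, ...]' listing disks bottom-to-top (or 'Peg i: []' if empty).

After move 1 (0->2):
Peg 0: []
Peg 1: [1]
Peg 2: [3, 2]

After move 2 (1->2):
Peg 0: []
Peg 1: []
Peg 2: [3, 2, 1]

After move 3 (2->0):
Peg 0: [1]
Peg 1: []
Peg 2: [3, 2]

After move 4 (2->1):
Peg 0: [1]
Peg 1: [2]
Peg 2: [3]

After move 5 (0->1):
Peg 0: []
Peg 1: [2, 1]
Peg 2: [3]

After move 6 (2->0):
Peg 0: [3]
Peg 1: [2, 1]
Peg 2: []

After move 7 (0->2):
Peg 0: []
Peg 1: [2, 1]
Peg 2: [3]

Answer: Peg 0: []
Peg 1: [2, 1]
Peg 2: [3]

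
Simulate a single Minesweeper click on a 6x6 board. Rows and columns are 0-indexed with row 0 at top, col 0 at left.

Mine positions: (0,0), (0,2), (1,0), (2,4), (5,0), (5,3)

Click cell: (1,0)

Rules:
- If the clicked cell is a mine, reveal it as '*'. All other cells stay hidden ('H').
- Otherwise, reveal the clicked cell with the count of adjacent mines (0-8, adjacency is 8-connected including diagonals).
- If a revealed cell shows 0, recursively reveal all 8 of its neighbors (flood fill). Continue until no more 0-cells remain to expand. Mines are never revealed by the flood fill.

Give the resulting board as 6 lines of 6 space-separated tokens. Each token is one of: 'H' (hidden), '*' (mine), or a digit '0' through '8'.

H H H H H H
* H H H H H
H H H H H H
H H H H H H
H H H H H H
H H H H H H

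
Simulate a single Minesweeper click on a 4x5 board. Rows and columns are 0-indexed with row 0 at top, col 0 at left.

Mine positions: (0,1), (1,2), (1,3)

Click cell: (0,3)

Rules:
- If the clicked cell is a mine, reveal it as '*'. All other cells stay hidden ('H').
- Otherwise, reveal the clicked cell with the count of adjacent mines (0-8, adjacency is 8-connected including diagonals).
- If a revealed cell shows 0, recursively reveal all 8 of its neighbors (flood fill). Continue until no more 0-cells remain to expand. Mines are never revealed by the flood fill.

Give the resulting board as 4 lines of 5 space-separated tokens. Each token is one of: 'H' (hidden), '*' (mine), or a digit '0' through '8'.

H H H 2 H
H H H H H
H H H H H
H H H H H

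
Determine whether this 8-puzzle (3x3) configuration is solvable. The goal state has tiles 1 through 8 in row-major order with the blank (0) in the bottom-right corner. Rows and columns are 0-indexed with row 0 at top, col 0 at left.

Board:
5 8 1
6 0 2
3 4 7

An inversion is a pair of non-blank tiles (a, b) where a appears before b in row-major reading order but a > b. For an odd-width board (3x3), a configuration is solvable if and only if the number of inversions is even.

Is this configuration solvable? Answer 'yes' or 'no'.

Inversions (pairs i<j in row-major order where tile[i] > tile[j] > 0): 13
13 is odd, so the puzzle is not solvable.

Answer: no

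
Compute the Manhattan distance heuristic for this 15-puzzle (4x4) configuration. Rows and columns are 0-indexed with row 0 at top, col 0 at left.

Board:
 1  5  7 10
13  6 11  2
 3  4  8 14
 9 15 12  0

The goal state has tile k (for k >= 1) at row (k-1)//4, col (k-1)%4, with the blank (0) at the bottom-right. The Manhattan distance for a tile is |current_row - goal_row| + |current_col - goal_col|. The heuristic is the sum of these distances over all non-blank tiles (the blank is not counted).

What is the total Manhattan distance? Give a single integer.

Answer: 30

Derivation:
Tile 1: (0,0)->(0,0) = 0
Tile 5: (0,1)->(1,0) = 2
Tile 7: (0,2)->(1,2) = 1
Tile 10: (0,3)->(2,1) = 4
Tile 13: (1,0)->(3,0) = 2
Tile 6: (1,1)->(1,1) = 0
Tile 11: (1,2)->(2,2) = 1
Tile 2: (1,3)->(0,1) = 3
Tile 3: (2,0)->(0,2) = 4
Tile 4: (2,1)->(0,3) = 4
Tile 8: (2,2)->(1,3) = 2
Tile 14: (2,3)->(3,1) = 3
Tile 9: (3,0)->(2,0) = 1
Tile 15: (3,1)->(3,2) = 1
Tile 12: (3,2)->(2,3) = 2
Sum: 0 + 2 + 1 + 4 + 2 + 0 + 1 + 3 + 4 + 4 + 2 + 3 + 1 + 1 + 2 = 30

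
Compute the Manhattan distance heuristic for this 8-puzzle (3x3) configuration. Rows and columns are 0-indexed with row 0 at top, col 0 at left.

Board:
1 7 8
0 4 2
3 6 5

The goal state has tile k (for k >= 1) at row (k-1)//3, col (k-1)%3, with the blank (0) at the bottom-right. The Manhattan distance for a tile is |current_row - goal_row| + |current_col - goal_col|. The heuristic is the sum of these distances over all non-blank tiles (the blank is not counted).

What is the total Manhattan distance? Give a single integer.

Tile 1: at (0,0), goal (0,0), distance |0-0|+|0-0| = 0
Tile 7: at (0,1), goal (2,0), distance |0-2|+|1-0| = 3
Tile 8: at (0,2), goal (2,1), distance |0-2|+|2-1| = 3
Tile 4: at (1,1), goal (1,0), distance |1-1|+|1-0| = 1
Tile 2: at (1,2), goal (0,1), distance |1-0|+|2-1| = 2
Tile 3: at (2,0), goal (0,2), distance |2-0|+|0-2| = 4
Tile 6: at (2,1), goal (1,2), distance |2-1|+|1-2| = 2
Tile 5: at (2,2), goal (1,1), distance |2-1|+|2-1| = 2
Sum: 0 + 3 + 3 + 1 + 2 + 4 + 2 + 2 = 17

Answer: 17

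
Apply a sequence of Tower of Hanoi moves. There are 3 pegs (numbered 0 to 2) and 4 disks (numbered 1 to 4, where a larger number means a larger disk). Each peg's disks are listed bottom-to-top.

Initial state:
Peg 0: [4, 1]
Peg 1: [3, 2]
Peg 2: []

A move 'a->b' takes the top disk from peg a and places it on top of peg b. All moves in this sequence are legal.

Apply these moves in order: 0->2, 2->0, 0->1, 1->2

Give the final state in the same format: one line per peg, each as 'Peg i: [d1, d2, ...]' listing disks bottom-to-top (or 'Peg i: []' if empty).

Answer: Peg 0: [4]
Peg 1: [3, 2]
Peg 2: [1]

Derivation:
After move 1 (0->2):
Peg 0: [4]
Peg 1: [3, 2]
Peg 2: [1]

After move 2 (2->0):
Peg 0: [4, 1]
Peg 1: [3, 2]
Peg 2: []

After move 3 (0->1):
Peg 0: [4]
Peg 1: [3, 2, 1]
Peg 2: []

After move 4 (1->2):
Peg 0: [4]
Peg 1: [3, 2]
Peg 2: [1]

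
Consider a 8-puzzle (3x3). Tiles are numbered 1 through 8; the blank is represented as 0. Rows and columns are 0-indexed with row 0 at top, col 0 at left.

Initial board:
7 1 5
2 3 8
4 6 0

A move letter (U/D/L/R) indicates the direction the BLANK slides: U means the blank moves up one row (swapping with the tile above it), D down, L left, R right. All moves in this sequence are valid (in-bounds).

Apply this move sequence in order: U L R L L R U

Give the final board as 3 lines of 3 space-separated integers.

Answer: 7 0 5
2 1 3
4 6 8

Derivation:
After move 1 (U):
7 1 5
2 3 0
4 6 8

After move 2 (L):
7 1 5
2 0 3
4 6 8

After move 3 (R):
7 1 5
2 3 0
4 6 8

After move 4 (L):
7 1 5
2 0 3
4 6 8

After move 5 (L):
7 1 5
0 2 3
4 6 8

After move 6 (R):
7 1 5
2 0 3
4 6 8

After move 7 (U):
7 0 5
2 1 3
4 6 8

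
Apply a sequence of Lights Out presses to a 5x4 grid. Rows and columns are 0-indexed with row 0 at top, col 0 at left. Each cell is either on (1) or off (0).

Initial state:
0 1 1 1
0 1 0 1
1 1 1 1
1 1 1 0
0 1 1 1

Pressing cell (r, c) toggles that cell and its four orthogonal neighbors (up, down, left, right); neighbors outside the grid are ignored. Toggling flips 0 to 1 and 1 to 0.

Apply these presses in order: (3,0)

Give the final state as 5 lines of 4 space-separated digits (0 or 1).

After press 1 at (3,0):
0 1 1 1
0 1 0 1
0 1 1 1
0 0 1 0
1 1 1 1

Answer: 0 1 1 1
0 1 0 1
0 1 1 1
0 0 1 0
1 1 1 1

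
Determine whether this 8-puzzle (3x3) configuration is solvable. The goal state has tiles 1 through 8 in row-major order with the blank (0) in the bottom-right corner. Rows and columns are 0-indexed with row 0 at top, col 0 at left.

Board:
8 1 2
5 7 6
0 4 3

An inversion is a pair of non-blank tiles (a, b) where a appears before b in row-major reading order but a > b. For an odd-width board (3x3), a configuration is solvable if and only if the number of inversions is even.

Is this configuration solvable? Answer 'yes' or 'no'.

Answer: no

Derivation:
Inversions (pairs i<j in row-major order where tile[i] > tile[j] > 0): 15
15 is odd, so the puzzle is not solvable.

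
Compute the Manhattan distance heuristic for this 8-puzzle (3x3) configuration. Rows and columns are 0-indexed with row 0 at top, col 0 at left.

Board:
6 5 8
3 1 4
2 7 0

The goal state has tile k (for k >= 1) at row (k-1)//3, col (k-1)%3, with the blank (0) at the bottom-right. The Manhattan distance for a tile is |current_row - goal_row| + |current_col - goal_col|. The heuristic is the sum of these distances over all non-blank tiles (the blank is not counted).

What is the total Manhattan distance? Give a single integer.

Tile 6: at (0,0), goal (1,2), distance |0-1|+|0-2| = 3
Tile 5: at (0,1), goal (1,1), distance |0-1|+|1-1| = 1
Tile 8: at (0,2), goal (2,1), distance |0-2|+|2-1| = 3
Tile 3: at (1,0), goal (0,2), distance |1-0|+|0-2| = 3
Tile 1: at (1,1), goal (0,0), distance |1-0|+|1-0| = 2
Tile 4: at (1,2), goal (1,0), distance |1-1|+|2-0| = 2
Tile 2: at (2,0), goal (0,1), distance |2-0|+|0-1| = 3
Tile 7: at (2,1), goal (2,0), distance |2-2|+|1-0| = 1
Sum: 3 + 1 + 3 + 3 + 2 + 2 + 3 + 1 = 18

Answer: 18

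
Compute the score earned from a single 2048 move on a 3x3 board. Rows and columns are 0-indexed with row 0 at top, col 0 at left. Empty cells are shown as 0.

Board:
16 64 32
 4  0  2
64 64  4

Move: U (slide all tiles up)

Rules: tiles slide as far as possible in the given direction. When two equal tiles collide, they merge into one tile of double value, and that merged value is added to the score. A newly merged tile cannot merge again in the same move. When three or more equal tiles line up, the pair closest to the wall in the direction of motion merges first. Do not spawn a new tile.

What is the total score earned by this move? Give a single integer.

Slide up:
col 0: [16, 4, 64] -> [16, 4, 64]  score +0 (running 0)
col 1: [64, 0, 64] -> [128, 0, 0]  score +128 (running 128)
col 2: [32, 2, 4] -> [32, 2, 4]  score +0 (running 128)
Board after move:
 16 128  32
  4   0   2
 64   0   4

Answer: 128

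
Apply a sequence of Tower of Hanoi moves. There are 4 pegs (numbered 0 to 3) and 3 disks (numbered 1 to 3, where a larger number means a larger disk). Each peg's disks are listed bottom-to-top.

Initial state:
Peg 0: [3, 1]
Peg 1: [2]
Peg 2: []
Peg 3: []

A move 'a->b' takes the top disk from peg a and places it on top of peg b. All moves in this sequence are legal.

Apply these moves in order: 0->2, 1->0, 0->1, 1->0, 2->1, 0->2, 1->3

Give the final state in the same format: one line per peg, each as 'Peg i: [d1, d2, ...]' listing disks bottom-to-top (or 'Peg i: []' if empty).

Answer: Peg 0: [3]
Peg 1: []
Peg 2: [2]
Peg 3: [1]

Derivation:
After move 1 (0->2):
Peg 0: [3]
Peg 1: [2]
Peg 2: [1]
Peg 3: []

After move 2 (1->0):
Peg 0: [3, 2]
Peg 1: []
Peg 2: [1]
Peg 3: []

After move 3 (0->1):
Peg 0: [3]
Peg 1: [2]
Peg 2: [1]
Peg 3: []

After move 4 (1->0):
Peg 0: [3, 2]
Peg 1: []
Peg 2: [1]
Peg 3: []

After move 5 (2->1):
Peg 0: [3, 2]
Peg 1: [1]
Peg 2: []
Peg 3: []

After move 6 (0->2):
Peg 0: [3]
Peg 1: [1]
Peg 2: [2]
Peg 3: []

After move 7 (1->3):
Peg 0: [3]
Peg 1: []
Peg 2: [2]
Peg 3: [1]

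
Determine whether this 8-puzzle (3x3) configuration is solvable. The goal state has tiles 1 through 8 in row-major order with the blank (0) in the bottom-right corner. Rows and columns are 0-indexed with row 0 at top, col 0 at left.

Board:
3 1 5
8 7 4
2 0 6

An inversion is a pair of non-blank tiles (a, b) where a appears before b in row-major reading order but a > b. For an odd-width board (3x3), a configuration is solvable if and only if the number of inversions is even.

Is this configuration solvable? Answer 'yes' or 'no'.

Answer: yes

Derivation:
Inversions (pairs i<j in row-major order where tile[i] > tile[j] > 0): 12
12 is even, so the puzzle is solvable.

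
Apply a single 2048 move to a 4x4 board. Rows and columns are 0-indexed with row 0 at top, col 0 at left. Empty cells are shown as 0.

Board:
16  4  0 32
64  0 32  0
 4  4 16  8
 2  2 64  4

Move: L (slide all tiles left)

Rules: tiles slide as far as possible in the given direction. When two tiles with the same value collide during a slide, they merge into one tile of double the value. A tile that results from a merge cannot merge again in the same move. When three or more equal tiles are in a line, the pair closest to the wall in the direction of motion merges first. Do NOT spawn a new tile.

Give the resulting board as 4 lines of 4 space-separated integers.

Slide left:
row 0: [16, 4, 0, 32] -> [16, 4, 32, 0]
row 1: [64, 0, 32, 0] -> [64, 32, 0, 0]
row 2: [4, 4, 16, 8] -> [8, 16, 8, 0]
row 3: [2, 2, 64, 4] -> [4, 64, 4, 0]

Answer: 16  4 32  0
64 32  0  0
 8 16  8  0
 4 64  4  0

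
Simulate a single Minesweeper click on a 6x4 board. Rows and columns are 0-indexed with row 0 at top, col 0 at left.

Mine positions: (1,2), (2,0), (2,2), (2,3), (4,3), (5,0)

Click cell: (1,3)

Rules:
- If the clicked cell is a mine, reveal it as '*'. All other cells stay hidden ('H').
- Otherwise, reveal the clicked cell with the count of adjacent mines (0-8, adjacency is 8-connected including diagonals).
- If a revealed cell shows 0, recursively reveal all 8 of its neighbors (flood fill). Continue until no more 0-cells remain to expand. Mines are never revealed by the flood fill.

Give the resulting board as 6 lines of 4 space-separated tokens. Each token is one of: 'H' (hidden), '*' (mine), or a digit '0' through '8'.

H H H H
H H H 3
H H H H
H H H H
H H H H
H H H H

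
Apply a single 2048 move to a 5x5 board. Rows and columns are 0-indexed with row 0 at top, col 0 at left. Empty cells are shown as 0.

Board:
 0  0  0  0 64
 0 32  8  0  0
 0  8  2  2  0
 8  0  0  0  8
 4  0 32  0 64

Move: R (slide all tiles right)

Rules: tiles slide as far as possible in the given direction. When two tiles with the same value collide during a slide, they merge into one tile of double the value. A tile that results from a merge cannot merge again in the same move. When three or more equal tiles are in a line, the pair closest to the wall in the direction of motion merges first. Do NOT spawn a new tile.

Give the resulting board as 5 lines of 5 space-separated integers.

Slide right:
row 0: [0, 0, 0, 0, 64] -> [0, 0, 0, 0, 64]
row 1: [0, 32, 8, 0, 0] -> [0, 0, 0, 32, 8]
row 2: [0, 8, 2, 2, 0] -> [0, 0, 0, 8, 4]
row 3: [8, 0, 0, 0, 8] -> [0, 0, 0, 0, 16]
row 4: [4, 0, 32, 0, 64] -> [0, 0, 4, 32, 64]

Answer:  0  0  0  0 64
 0  0  0 32  8
 0  0  0  8  4
 0  0  0  0 16
 0  0  4 32 64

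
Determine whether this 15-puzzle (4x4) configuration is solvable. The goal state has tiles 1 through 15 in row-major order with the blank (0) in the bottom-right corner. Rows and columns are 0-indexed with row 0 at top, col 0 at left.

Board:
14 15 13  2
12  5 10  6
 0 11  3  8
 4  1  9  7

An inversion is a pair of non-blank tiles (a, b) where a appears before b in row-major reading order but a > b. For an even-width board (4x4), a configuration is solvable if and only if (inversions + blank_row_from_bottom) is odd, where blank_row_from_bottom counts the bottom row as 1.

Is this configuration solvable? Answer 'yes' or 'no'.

Answer: no

Derivation:
Inversions: 74
Blank is in row 2 (0-indexed from top), which is row 2 counting from the bottom (bottom = 1).
74 + 2 = 76, which is even, so the puzzle is not solvable.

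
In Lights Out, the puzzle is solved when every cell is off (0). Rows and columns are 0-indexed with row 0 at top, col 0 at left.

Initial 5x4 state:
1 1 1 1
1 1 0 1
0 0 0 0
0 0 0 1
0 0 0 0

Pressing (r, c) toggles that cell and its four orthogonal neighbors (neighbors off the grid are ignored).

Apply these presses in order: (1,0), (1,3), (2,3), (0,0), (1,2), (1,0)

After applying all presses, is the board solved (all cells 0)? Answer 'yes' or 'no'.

Answer: yes

Derivation:
After press 1 at (1,0):
0 1 1 1
0 0 0 1
1 0 0 0
0 0 0 1
0 0 0 0

After press 2 at (1,3):
0 1 1 0
0 0 1 0
1 0 0 1
0 0 0 1
0 0 0 0

After press 3 at (2,3):
0 1 1 0
0 0 1 1
1 0 1 0
0 0 0 0
0 0 0 0

After press 4 at (0,0):
1 0 1 0
1 0 1 1
1 0 1 0
0 0 0 0
0 0 0 0

After press 5 at (1,2):
1 0 0 0
1 1 0 0
1 0 0 0
0 0 0 0
0 0 0 0

After press 6 at (1,0):
0 0 0 0
0 0 0 0
0 0 0 0
0 0 0 0
0 0 0 0

Lights still on: 0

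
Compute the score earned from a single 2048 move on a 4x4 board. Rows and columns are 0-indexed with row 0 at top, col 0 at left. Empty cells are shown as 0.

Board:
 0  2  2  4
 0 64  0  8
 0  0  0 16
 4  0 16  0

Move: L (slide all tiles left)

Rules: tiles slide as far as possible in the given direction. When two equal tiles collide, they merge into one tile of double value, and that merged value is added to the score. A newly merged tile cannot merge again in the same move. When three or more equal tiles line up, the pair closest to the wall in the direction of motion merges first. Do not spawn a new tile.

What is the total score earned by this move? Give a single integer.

Answer: 4

Derivation:
Slide left:
row 0: [0, 2, 2, 4] -> [4, 4, 0, 0]  score +4 (running 4)
row 1: [0, 64, 0, 8] -> [64, 8, 0, 0]  score +0 (running 4)
row 2: [0, 0, 0, 16] -> [16, 0, 0, 0]  score +0 (running 4)
row 3: [4, 0, 16, 0] -> [4, 16, 0, 0]  score +0 (running 4)
Board after move:
 4  4  0  0
64  8  0  0
16  0  0  0
 4 16  0  0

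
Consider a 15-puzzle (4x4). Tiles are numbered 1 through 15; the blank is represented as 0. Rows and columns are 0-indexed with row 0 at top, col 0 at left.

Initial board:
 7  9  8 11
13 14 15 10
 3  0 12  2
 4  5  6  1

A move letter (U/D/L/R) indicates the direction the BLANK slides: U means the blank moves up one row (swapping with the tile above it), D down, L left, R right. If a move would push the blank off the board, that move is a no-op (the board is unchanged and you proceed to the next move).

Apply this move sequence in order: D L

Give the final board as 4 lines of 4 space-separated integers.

Answer:  7  9  8 11
13 14 15 10
 3  5 12  2
 0  4  6  1

Derivation:
After move 1 (D):
 7  9  8 11
13 14 15 10
 3  5 12  2
 4  0  6  1

After move 2 (L):
 7  9  8 11
13 14 15 10
 3  5 12  2
 0  4  6  1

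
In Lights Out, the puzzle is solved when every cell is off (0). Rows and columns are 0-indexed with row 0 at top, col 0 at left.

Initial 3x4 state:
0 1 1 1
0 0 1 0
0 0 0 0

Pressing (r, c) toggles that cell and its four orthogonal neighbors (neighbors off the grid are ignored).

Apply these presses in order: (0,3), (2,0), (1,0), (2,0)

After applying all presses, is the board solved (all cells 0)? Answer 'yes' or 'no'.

Answer: no

Derivation:
After press 1 at (0,3):
0 1 0 0
0 0 1 1
0 0 0 0

After press 2 at (2,0):
0 1 0 0
1 0 1 1
1 1 0 0

After press 3 at (1,0):
1 1 0 0
0 1 1 1
0 1 0 0

After press 4 at (2,0):
1 1 0 0
1 1 1 1
1 0 0 0

Lights still on: 7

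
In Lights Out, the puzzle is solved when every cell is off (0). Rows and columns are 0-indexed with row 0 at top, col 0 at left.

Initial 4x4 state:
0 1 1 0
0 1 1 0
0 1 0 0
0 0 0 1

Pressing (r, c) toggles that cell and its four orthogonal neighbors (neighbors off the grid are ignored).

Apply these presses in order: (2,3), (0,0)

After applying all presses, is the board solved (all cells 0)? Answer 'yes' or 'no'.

After press 1 at (2,3):
0 1 1 0
0 1 1 1
0 1 1 1
0 0 0 0

After press 2 at (0,0):
1 0 1 0
1 1 1 1
0 1 1 1
0 0 0 0

Lights still on: 9

Answer: no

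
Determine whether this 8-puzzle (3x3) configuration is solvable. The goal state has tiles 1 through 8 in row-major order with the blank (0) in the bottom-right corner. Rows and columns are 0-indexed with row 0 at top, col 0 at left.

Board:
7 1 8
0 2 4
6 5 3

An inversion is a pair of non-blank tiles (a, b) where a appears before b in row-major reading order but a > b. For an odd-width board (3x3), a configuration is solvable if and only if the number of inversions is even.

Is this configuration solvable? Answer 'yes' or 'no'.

Answer: no

Derivation:
Inversions (pairs i<j in row-major order where tile[i] > tile[j] > 0): 15
15 is odd, so the puzzle is not solvable.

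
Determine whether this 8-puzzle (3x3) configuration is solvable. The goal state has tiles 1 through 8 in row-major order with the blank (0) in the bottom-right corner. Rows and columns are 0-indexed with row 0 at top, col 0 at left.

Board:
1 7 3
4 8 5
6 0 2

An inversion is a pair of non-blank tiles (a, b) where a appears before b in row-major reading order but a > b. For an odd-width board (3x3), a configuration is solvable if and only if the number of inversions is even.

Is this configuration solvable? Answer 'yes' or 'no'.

Answer: yes

Derivation:
Inversions (pairs i<j in row-major order where tile[i] > tile[j] > 0): 12
12 is even, so the puzzle is solvable.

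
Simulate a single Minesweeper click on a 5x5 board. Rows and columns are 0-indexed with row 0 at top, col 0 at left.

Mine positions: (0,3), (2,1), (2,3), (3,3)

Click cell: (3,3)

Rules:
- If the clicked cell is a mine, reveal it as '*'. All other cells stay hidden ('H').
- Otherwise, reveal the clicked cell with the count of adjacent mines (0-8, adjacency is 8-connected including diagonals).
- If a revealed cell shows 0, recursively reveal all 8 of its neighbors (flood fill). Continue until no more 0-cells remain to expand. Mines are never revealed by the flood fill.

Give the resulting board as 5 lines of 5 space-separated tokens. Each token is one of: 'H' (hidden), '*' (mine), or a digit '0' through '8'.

H H H H H
H H H H H
H H H H H
H H H * H
H H H H H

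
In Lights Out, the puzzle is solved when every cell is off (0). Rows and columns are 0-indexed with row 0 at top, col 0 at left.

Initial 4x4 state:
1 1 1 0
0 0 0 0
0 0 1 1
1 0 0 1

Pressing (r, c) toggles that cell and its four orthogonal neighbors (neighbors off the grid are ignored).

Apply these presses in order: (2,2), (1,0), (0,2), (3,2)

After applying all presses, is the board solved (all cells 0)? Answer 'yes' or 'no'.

After press 1 at (2,2):
1 1 1 0
0 0 1 0
0 1 0 0
1 0 1 1

After press 2 at (1,0):
0 1 1 0
1 1 1 0
1 1 0 0
1 0 1 1

After press 3 at (0,2):
0 0 0 1
1 1 0 0
1 1 0 0
1 0 1 1

After press 4 at (3,2):
0 0 0 1
1 1 0 0
1 1 1 0
1 1 0 0

Lights still on: 8

Answer: no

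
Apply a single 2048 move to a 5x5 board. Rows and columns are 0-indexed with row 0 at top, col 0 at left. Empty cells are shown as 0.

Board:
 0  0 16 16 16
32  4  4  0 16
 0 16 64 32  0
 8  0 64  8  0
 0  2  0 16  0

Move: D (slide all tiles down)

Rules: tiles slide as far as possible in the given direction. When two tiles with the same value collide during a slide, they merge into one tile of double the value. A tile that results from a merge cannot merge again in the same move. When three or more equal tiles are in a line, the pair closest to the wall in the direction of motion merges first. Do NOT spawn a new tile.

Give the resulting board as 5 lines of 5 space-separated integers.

Slide down:
col 0: [0, 32, 0, 8, 0] -> [0, 0, 0, 32, 8]
col 1: [0, 4, 16, 0, 2] -> [0, 0, 4, 16, 2]
col 2: [16, 4, 64, 64, 0] -> [0, 0, 16, 4, 128]
col 3: [16, 0, 32, 8, 16] -> [0, 16, 32, 8, 16]
col 4: [16, 16, 0, 0, 0] -> [0, 0, 0, 0, 32]

Answer:   0   0   0   0   0
  0   0   0  16   0
  0   4  16  32   0
 32  16   4   8   0
  8   2 128  16  32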